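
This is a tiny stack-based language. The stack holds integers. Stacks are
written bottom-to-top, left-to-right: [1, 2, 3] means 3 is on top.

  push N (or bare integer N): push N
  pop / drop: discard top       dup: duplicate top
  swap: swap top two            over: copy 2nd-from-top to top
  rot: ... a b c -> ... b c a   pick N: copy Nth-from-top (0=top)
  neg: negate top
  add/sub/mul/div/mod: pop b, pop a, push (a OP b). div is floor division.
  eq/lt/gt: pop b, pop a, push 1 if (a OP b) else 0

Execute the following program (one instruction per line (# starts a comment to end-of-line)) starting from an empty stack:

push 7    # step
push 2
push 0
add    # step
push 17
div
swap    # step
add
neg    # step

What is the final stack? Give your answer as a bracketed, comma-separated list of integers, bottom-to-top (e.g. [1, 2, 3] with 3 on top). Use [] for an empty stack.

Answer: [-7]

Derivation:
After 'push 7': [7]
After 'push 2': [7, 2]
After 'push 0': [7, 2, 0]
After 'add': [7, 2]
After 'push 17': [7, 2, 17]
After 'div': [7, 0]
After 'swap': [0, 7]
After 'add': [7]
After 'neg': [-7]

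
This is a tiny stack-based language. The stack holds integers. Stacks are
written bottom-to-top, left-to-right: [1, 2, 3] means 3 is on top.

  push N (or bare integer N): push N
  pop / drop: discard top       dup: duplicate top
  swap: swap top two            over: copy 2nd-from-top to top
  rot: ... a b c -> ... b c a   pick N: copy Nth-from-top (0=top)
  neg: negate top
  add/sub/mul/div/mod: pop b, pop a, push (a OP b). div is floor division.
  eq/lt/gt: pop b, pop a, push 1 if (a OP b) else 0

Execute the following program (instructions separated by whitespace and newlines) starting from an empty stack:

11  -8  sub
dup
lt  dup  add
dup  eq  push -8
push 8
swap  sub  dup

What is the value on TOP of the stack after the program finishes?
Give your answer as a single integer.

After 'push 11': [11]
After 'push -8': [11, -8]
After 'sub': [19]
After 'dup': [19, 19]
After 'lt': [0]
After 'dup': [0, 0]
After 'add': [0]
After 'dup': [0, 0]
After 'eq': [1]
After 'push -8': [1, -8]
After 'push 8': [1, -8, 8]
After 'swap': [1, 8, -8]
After 'sub': [1, 16]
After 'dup': [1, 16, 16]

Answer: 16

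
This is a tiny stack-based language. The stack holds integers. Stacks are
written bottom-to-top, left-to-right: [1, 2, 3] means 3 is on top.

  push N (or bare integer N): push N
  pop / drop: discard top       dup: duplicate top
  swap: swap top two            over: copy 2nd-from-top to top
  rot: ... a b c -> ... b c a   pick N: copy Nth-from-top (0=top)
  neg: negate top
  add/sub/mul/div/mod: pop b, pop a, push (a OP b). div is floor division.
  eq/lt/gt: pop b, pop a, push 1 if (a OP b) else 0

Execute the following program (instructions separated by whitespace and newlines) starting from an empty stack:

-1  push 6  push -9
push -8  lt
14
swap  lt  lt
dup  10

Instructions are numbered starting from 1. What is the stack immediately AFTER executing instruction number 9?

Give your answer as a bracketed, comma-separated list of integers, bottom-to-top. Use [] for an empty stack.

Step 1 ('-1'): [-1]
Step 2 ('push 6'): [-1, 6]
Step 3 ('push -9'): [-1, 6, -9]
Step 4 ('push -8'): [-1, 6, -9, -8]
Step 5 ('lt'): [-1, 6, 1]
Step 6 ('14'): [-1, 6, 1, 14]
Step 7 ('swap'): [-1, 6, 14, 1]
Step 8 ('lt'): [-1, 6, 0]
Step 9 ('lt'): [-1, 0]

Answer: [-1, 0]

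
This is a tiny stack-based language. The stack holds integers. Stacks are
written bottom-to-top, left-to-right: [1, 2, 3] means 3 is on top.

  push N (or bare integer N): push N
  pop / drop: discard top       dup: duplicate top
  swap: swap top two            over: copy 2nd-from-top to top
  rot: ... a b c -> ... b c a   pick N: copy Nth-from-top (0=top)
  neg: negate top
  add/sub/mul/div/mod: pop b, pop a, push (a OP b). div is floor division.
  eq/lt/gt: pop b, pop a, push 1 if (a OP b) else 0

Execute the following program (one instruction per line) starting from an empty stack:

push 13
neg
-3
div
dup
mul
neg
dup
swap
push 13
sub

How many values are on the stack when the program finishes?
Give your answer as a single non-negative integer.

After 'push 13': stack = [13] (depth 1)
After 'neg': stack = [-13] (depth 1)
After 'push -3': stack = [-13, -3] (depth 2)
After 'div': stack = [4] (depth 1)
After 'dup': stack = [4, 4] (depth 2)
After 'mul': stack = [16] (depth 1)
After 'neg': stack = [-16] (depth 1)
After 'dup': stack = [-16, -16] (depth 2)
After 'swap': stack = [-16, -16] (depth 2)
After 'push 13': stack = [-16, -16, 13] (depth 3)
After 'sub': stack = [-16, -29] (depth 2)

Answer: 2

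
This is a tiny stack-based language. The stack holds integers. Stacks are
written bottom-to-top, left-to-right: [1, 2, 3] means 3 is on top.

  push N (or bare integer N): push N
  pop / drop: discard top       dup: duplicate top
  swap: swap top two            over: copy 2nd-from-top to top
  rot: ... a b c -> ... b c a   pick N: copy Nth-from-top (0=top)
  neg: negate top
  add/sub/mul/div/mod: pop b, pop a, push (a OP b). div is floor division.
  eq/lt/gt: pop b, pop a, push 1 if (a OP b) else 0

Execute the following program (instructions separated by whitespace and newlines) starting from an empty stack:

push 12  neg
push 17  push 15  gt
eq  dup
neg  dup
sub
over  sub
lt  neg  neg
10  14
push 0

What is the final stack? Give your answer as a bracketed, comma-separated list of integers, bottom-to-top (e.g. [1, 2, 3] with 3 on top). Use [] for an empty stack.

After 'push 12': [12]
After 'neg': [-12]
After 'push 17': [-12, 17]
After 'push 15': [-12, 17, 15]
After 'gt': [-12, 1]
After 'eq': [0]
After 'dup': [0, 0]
After 'neg': [0, 0]
After 'dup': [0, 0, 0]
After 'sub': [0, 0]
After 'over': [0, 0, 0]
After 'sub': [0, 0]
After 'lt': [0]
After 'neg': [0]
After 'neg': [0]
After 'push 10': [0, 10]
After 'push 14': [0, 10, 14]
After 'push 0': [0, 10, 14, 0]

Answer: [0, 10, 14, 0]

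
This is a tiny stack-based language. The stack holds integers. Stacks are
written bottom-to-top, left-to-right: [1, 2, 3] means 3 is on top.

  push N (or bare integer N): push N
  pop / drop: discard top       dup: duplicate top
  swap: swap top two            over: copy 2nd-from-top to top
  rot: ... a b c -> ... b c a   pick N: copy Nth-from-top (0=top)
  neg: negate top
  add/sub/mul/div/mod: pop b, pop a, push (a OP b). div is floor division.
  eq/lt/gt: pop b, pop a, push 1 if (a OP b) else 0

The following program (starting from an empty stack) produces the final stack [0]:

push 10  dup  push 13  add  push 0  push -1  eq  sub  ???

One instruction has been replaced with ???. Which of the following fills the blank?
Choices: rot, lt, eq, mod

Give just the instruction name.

Stack before ???: [10, 23]
Stack after ???:  [0]
Checking each choice:
  rot: stack underflow (need 3, have 2)
  lt: produces [1]
  eq: MATCH
  mod: produces [10]


Answer: eq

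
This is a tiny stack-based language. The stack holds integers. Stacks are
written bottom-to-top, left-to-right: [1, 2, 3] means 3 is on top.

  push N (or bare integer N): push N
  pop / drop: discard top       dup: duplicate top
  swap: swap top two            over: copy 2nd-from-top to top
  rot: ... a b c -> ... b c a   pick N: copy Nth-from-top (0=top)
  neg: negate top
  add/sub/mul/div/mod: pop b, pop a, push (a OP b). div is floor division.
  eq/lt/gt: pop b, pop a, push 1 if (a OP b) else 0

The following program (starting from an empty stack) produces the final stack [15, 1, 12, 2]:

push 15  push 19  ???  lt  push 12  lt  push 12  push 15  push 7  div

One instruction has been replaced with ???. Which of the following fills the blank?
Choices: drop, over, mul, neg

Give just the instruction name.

Stack before ???: [15, 19]
Stack after ???:  [15, 19, 15]
Checking each choice:
  drop: stack underflow (need 2, have 1)
  over: MATCH
  mul: stack underflow (need 2, have 1)
  neg: produces [1, 12, 2]


Answer: over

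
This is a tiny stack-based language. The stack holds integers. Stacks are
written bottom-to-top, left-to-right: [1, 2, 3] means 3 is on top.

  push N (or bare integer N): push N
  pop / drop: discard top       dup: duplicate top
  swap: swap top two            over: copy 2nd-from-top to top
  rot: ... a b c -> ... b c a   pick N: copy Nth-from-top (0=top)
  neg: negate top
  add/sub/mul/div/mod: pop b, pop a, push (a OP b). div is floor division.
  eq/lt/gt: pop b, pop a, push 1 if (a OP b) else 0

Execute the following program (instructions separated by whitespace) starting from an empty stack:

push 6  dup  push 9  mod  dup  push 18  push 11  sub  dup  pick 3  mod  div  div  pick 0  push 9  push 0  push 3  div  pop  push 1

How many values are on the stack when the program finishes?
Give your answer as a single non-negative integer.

Answer: 6

Derivation:
After 'push 6': stack = [6] (depth 1)
After 'dup': stack = [6, 6] (depth 2)
After 'push 9': stack = [6, 6, 9] (depth 3)
After 'mod': stack = [6, 6] (depth 2)
After 'dup': stack = [6, 6, 6] (depth 3)
After 'push 18': stack = [6, 6, 6, 18] (depth 4)
After 'push 11': stack = [6, 6, 6, 18, 11] (depth 5)
After 'sub': stack = [6, 6, 6, 7] (depth 4)
After 'dup': stack = [6, 6, 6, 7, 7] (depth 5)
After 'pick 3': stack = [6, 6, 6, 7, 7, 6] (depth 6)
After 'mod': stack = [6, 6, 6, 7, 1] (depth 5)
After 'div': stack = [6, 6, 6, 7] (depth 4)
After 'div': stack = [6, 6, 0] (depth 3)
After 'pick 0': stack = [6, 6, 0, 0] (depth 4)
After 'push 9': stack = [6, 6, 0, 0, 9] (depth 5)
After 'push 0': stack = [6, 6, 0, 0, 9, 0] (depth 6)
After 'push 3': stack = [6, 6, 0, 0, 9, 0, 3] (depth 7)
After 'div': stack = [6, 6, 0, 0, 9, 0] (depth 6)
After 'pop': stack = [6, 6, 0, 0, 9] (depth 5)
After 'push 1': stack = [6, 6, 0, 0, 9, 1] (depth 6)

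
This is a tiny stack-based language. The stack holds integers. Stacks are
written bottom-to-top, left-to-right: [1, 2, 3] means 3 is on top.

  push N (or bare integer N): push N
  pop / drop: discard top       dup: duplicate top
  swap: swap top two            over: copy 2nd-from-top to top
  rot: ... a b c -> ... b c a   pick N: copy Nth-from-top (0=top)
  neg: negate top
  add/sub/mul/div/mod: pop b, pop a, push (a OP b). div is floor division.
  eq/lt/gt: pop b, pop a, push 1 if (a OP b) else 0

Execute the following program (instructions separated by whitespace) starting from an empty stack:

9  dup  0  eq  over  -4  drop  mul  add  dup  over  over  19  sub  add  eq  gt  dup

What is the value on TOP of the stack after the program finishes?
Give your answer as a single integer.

Answer: 1

Derivation:
After 'push 9': [9]
After 'dup': [9, 9]
After 'push 0': [9, 9, 0]
After 'eq': [9, 0]
After 'over': [9, 0, 9]
After 'push -4': [9, 0, 9, -4]
After 'drop': [9, 0, 9]
After 'mul': [9, 0]
After 'add': [9]
After 'dup': [9, 9]
After 'over': [9, 9, 9]
After 'over': [9, 9, 9, 9]
After 'push 19': [9, 9, 9, 9, 19]
After 'sub': [9, 9, 9, -10]
After 'add': [9, 9, -1]
After 'eq': [9, 0]
After 'gt': [1]
After 'dup': [1, 1]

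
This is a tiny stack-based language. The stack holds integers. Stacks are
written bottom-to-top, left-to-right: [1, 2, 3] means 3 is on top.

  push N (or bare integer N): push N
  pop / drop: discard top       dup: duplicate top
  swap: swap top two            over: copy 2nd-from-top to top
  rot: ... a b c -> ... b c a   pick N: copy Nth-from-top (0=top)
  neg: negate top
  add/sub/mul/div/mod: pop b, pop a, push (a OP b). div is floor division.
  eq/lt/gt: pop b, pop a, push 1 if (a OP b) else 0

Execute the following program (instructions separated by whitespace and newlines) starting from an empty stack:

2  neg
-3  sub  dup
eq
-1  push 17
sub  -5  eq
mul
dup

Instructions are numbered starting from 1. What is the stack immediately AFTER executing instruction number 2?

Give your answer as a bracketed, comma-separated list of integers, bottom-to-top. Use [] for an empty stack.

Step 1 ('2'): [2]
Step 2 ('neg'): [-2]

Answer: [-2]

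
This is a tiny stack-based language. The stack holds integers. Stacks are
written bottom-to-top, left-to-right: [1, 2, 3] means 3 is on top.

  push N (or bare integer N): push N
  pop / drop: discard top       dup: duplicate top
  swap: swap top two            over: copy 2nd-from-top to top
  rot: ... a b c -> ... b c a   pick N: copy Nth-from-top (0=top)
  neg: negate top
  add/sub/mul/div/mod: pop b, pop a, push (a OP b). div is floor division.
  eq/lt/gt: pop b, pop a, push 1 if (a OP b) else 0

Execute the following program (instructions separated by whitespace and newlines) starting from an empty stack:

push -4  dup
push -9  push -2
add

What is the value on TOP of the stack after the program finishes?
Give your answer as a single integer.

Answer: -11

Derivation:
After 'push -4': [-4]
After 'dup': [-4, -4]
After 'push -9': [-4, -4, -9]
After 'push -2': [-4, -4, -9, -2]
After 'add': [-4, -4, -11]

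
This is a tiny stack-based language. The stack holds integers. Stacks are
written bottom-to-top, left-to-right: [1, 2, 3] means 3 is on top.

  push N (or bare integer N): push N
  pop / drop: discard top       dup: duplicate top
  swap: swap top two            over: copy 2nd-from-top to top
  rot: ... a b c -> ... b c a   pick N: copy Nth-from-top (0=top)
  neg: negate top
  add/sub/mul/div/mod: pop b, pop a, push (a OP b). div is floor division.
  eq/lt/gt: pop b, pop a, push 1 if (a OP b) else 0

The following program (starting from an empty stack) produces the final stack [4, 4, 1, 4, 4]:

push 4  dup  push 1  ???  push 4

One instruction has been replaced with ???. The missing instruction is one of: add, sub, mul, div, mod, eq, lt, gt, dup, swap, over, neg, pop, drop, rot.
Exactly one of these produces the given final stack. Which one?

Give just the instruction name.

Answer: over

Derivation:
Stack before ???: [4, 4, 1]
Stack after ???:  [4, 4, 1, 4]
The instruction that transforms [4, 4, 1] -> [4, 4, 1, 4] is: over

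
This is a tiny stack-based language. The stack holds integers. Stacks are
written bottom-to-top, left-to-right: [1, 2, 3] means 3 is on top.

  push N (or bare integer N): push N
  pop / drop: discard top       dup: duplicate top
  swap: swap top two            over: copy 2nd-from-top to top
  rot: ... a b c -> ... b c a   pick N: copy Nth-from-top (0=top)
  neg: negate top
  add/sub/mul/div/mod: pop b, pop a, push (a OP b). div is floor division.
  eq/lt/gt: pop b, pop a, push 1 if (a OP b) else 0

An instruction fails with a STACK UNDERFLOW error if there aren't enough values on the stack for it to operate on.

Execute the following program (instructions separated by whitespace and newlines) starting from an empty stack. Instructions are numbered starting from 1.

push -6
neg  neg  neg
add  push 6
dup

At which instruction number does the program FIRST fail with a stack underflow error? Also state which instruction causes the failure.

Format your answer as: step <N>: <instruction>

Answer: step 5: add

Derivation:
Step 1 ('push -6'): stack = [-6], depth = 1
Step 2 ('neg'): stack = [6], depth = 1
Step 3 ('neg'): stack = [-6], depth = 1
Step 4 ('neg'): stack = [6], depth = 1
Step 5 ('add'): needs 2 value(s) but depth is 1 — STACK UNDERFLOW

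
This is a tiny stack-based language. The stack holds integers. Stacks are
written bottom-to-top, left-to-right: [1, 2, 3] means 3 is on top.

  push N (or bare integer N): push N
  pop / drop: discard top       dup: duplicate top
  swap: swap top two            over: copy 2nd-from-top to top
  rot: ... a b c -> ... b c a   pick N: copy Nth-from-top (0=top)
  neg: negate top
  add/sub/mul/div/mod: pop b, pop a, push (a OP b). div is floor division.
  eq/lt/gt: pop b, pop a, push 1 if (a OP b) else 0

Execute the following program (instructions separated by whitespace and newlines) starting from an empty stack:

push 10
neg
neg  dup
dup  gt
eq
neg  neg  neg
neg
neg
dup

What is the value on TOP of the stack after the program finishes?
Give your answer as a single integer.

Answer: 0

Derivation:
After 'push 10': [10]
After 'neg': [-10]
After 'neg': [10]
After 'dup': [10, 10]
After 'dup': [10, 10, 10]
After 'gt': [10, 0]
After 'eq': [0]
After 'neg': [0]
After 'neg': [0]
After 'neg': [0]
After 'neg': [0]
After 'neg': [0]
After 'dup': [0, 0]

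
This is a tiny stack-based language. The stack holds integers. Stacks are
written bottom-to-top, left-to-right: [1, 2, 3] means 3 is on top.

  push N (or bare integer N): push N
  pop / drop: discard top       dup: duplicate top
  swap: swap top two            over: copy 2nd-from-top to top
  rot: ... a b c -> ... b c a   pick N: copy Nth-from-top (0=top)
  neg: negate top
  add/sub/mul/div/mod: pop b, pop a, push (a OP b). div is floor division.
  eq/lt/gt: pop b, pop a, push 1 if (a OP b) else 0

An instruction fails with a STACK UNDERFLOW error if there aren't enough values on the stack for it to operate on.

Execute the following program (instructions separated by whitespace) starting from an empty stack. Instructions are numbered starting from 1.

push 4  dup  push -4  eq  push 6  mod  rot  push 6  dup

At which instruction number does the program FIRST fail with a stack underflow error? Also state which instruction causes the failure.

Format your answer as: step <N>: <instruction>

Step 1 ('push 4'): stack = [4], depth = 1
Step 2 ('dup'): stack = [4, 4], depth = 2
Step 3 ('push -4'): stack = [4, 4, -4], depth = 3
Step 4 ('eq'): stack = [4, 0], depth = 2
Step 5 ('push 6'): stack = [4, 0, 6], depth = 3
Step 6 ('mod'): stack = [4, 0], depth = 2
Step 7 ('rot'): needs 3 value(s) but depth is 2 — STACK UNDERFLOW

Answer: step 7: rot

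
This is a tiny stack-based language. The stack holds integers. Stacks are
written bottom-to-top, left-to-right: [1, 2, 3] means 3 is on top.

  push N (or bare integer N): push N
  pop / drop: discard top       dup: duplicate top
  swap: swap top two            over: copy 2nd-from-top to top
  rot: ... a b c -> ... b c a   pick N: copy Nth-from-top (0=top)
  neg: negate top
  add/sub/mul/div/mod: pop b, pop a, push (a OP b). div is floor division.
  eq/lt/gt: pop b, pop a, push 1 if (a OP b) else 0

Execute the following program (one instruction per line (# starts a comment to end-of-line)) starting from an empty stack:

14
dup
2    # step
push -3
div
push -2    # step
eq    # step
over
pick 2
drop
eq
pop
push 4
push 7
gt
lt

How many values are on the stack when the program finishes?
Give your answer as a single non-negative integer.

After 'push 14': stack = [14] (depth 1)
After 'dup': stack = [14, 14] (depth 2)
After 'push 2': stack = [14, 14, 2] (depth 3)
After 'push -3': stack = [14, 14, 2, -3] (depth 4)
After 'div': stack = [14, 14, -1] (depth 3)
After 'push -2': stack = [14, 14, -1, -2] (depth 4)
After 'eq': stack = [14, 14, 0] (depth 3)
After 'over': stack = [14, 14, 0, 14] (depth 4)
After 'pick 2': stack = [14, 14, 0, 14, 14] (depth 5)
After 'drop': stack = [14, 14, 0, 14] (depth 4)
After 'eq': stack = [14, 14, 0] (depth 3)
After 'pop': stack = [14, 14] (depth 2)
After 'push 4': stack = [14, 14, 4] (depth 3)
After 'push 7': stack = [14, 14, 4, 7] (depth 4)
After 'gt': stack = [14, 14, 0] (depth 3)
After 'lt': stack = [14, 0] (depth 2)

Answer: 2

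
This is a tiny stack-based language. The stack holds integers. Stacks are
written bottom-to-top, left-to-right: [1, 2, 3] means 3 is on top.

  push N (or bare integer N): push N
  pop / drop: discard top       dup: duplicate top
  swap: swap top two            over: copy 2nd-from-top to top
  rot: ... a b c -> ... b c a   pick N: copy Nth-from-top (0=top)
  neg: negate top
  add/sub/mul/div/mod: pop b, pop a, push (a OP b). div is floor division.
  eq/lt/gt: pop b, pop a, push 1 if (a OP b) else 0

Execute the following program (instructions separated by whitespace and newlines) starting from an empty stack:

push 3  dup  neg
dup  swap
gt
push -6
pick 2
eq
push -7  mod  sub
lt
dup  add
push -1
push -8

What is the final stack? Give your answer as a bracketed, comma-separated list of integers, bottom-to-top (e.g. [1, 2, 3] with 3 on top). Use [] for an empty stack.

Answer: [0, -1, -8]

Derivation:
After 'push 3': [3]
After 'dup': [3, 3]
After 'neg': [3, -3]
After 'dup': [3, -3, -3]
After 'swap': [3, -3, -3]
After 'gt': [3, 0]
After 'push -6': [3, 0, -6]
After 'pick 2': [3, 0, -6, 3]
After 'eq': [3, 0, 0]
After 'push -7': [3, 0, 0, -7]
After 'mod': [3, 0, 0]
After 'sub': [3, 0]
After 'lt': [0]
After 'dup': [0, 0]
After 'add': [0]
After 'push -1': [0, -1]
After 'push -8': [0, -1, -8]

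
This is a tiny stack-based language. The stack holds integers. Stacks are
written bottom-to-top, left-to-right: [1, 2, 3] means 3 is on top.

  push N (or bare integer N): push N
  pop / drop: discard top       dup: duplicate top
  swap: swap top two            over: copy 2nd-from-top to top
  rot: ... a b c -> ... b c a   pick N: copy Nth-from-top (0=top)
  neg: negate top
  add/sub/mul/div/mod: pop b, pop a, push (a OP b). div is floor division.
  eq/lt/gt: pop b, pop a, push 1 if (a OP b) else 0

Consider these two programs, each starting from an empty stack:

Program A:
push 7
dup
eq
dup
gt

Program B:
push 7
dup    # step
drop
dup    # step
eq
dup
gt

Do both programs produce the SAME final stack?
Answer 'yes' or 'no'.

Answer: yes

Derivation:
Program A trace:
  After 'push 7': [7]
  After 'dup': [7, 7]
  After 'eq': [1]
  After 'dup': [1, 1]
  After 'gt': [0]
Program A final stack: [0]

Program B trace:
  After 'push 7': [7]
  After 'dup': [7, 7]
  After 'drop': [7]
  After 'dup': [7, 7]
  After 'eq': [1]
  After 'dup': [1, 1]
  After 'gt': [0]
Program B final stack: [0]
Same: yes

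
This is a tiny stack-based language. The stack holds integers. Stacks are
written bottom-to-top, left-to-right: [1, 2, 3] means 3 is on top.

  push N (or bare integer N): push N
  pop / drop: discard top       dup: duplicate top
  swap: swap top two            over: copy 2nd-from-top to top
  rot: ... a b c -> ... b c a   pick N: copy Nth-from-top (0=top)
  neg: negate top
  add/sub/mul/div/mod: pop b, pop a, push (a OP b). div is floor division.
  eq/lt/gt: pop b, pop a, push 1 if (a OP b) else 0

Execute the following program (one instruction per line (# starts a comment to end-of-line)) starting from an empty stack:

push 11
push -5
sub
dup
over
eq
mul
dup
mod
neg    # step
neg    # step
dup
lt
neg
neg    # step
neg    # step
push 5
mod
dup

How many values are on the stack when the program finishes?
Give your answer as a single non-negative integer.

After 'push 11': stack = [11] (depth 1)
After 'push -5': stack = [11, -5] (depth 2)
After 'sub': stack = [16] (depth 1)
After 'dup': stack = [16, 16] (depth 2)
After 'over': stack = [16, 16, 16] (depth 3)
After 'eq': stack = [16, 1] (depth 2)
After 'mul': stack = [16] (depth 1)
After 'dup': stack = [16, 16] (depth 2)
After 'mod': stack = [0] (depth 1)
After 'neg': stack = [0] (depth 1)
After 'neg': stack = [0] (depth 1)
After 'dup': stack = [0, 0] (depth 2)
After 'lt': stack = [0] (depth 1)
After 'neg': stack = [0] (depth 1)
After 'neg': stack = [0] (depth 1)
After 'neg': stack = [0] (depth 1)
After 'push 5': stack = [0, 5] (depth 2)
After 'mod': stack = [0] (depth 1)
After 'dup': stack = [0, 0] (depth 2)

Answer: 2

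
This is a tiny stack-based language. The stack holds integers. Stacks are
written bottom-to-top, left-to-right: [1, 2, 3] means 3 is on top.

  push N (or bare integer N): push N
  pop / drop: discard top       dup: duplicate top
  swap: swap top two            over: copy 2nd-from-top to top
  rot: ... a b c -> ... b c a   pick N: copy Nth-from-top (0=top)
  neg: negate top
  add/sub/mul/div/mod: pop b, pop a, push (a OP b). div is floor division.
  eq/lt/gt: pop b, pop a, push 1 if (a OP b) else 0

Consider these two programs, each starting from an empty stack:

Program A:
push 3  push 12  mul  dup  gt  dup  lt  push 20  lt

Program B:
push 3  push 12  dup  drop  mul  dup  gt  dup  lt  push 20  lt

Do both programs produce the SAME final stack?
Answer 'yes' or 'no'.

Answer: yes

Derivation:
Program A trace:
  After 'push 3': [3]
  After 'push 12': [3, 12]
  After 'mul': [36]
  After 'dup': [36, 36]
  After 'gt': [0]
  After 'dup': [0, 0]
  After 'lt': [0]
  After 'push 20': [0, 20]
  After 'lt': [1]
Program A final stack: [1]

Program B trace:
  After 'push 3': [3]
  After 'push 12': [3, 12]
  After 'dup': [3, 12, 12]
  After 'drop': [3, 12]
  After 'mul': [36]
  After 'dup': [36, 36]
  After 'gt': [0]
  After 'dup': [0, 0]
  After 'lt': [0]
  After 'push 20': [0, 20]
  After 'lt': [1]
Program B final stack: [1]
Same: yes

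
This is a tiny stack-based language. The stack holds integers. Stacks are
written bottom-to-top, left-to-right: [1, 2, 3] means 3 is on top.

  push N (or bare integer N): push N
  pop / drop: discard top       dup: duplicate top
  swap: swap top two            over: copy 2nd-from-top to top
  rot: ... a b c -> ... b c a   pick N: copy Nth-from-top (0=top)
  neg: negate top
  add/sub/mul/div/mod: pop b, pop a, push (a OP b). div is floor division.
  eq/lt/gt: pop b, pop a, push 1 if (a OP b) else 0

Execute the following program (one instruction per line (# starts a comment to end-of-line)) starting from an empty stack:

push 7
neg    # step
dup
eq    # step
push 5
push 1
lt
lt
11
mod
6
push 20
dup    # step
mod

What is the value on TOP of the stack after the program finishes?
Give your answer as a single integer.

After 'push 7': [7]
After 'neg': [-7]
After 'dup': [-7, -7]
After 'eq': [1]
After 'push 5': [1, 5]
After 'push 1': [1, 5, 1]
After 'lt': [1, 0]
After 'lt': [0]
After 'push 11': [0, 11]
After 'mod': [0]
After 'push 6': [0, 6]
After 'push 20': [0, 6, 20]
After 'dup': [0, 6, 20, 20]
After 'mod': [0, 6, 0]

Answer: 0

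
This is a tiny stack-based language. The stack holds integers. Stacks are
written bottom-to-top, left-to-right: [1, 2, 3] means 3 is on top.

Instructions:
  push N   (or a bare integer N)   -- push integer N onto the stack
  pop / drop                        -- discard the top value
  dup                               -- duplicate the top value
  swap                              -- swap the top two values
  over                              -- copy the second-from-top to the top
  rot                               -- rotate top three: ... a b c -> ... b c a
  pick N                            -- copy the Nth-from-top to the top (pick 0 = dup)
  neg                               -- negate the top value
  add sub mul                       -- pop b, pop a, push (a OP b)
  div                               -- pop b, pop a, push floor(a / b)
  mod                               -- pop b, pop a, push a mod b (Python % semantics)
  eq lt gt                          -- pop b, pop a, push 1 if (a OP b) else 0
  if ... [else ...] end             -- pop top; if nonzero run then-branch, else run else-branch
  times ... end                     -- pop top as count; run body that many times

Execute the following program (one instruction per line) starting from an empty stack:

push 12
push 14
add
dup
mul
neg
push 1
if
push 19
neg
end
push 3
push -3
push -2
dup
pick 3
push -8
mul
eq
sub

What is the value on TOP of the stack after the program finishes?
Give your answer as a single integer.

Answer: -2

Derivation:
After 'push 12': [12]
After 'push 14': [12, 14]
After 'add': [26]
After 'dup': [26, 26]
After 'mul': [676]
After 'neg': [-676]
After 'push 1': [-676, 1]
After 'if': [-676]
After 'push 19': [-676, 19]
After 'neg': [-676, -19]
After 'push 3': [-676, -19, 3]
After 'push -3': [-676, -19, 3, -3]
After 'push -2': [-676, -19, 3, -3, -2]
After 'dup': [-676, -19, 3, -3, -2, -2]
After 'pick 3': [-676, -19, 3, -3, -2, -2, 3]
After 'push -8': [-676, -19, 3, -3, -2, -2, 3, -8]
After 'mul': [-676, -19, 3, -3, -2, -2, -24]
After 'eq': [-676, -19, 3, -3, -2, 0]
After 'sub': [-676, -19, 3, -3, -2]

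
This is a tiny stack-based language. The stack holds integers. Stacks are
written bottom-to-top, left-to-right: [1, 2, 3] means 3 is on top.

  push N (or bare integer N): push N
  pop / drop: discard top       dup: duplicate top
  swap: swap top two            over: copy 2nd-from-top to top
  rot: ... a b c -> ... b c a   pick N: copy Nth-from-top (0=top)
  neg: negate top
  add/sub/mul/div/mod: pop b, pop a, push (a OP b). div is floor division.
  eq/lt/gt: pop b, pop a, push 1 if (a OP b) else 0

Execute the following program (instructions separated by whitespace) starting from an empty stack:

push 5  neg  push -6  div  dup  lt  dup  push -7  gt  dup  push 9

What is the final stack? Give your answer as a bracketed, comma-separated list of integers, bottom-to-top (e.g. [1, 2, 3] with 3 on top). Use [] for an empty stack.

Answer: [0, 1, 1, 9]

Derivation:
After 'push 5': [5]
After 'neg': [-5]
After 'push -6': [-5, -6]
After 'div': [0]
After 'dup': [0, 0]
After 'lt': [0]
After 'dup': [0, 0]
After 'push -7': [0, 0, -7]
After 'gt': [0, 1]
After 'dup': [0, 1, 1]
After 'push 9': [0, 1, 1, 9]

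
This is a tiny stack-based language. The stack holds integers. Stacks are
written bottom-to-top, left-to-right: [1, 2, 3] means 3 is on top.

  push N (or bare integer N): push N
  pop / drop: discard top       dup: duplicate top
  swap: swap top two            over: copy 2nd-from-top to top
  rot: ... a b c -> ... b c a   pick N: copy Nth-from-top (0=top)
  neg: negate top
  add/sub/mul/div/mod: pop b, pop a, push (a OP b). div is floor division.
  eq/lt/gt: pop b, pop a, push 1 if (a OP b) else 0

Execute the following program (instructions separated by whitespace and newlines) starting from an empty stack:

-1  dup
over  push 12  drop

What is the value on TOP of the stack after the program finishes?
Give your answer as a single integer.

Answer: -1

Derivation:
After 'push -1': [-1]
After 'dup': [-1, -1]
After 'over': [-1, -1, -1]
After 'push 12': [-1, -1, -1, 12]
After 'drop': [-1, -1, -1]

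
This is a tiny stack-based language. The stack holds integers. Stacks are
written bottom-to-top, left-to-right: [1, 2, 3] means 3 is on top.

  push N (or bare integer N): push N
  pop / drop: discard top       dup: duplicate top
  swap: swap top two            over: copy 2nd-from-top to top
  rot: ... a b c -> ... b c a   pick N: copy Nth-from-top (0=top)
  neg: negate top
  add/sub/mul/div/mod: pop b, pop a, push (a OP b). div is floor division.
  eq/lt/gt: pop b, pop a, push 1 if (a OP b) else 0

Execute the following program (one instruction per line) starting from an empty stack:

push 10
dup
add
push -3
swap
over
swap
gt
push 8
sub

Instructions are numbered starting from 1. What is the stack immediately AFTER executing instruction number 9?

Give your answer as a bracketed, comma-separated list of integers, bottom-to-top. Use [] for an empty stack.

Answer: [-3, 0, 8]

Derivation:
Step 1 ('push 10'): [10]
Step 2 ('dup'): [10, 10]
Step 3 ('add'): [20]
Step 4 ('push -3'): [20, -3]
Step 5 ('swap'): [-3, 20]
Step 6 ('over'): [-3, 20, -3]
Step 7 ('swap'): [-3, -3, 20]
Step 8 ('gt'): [-3, 0]
Step 9 ('push 8'): [-3, 0, 8]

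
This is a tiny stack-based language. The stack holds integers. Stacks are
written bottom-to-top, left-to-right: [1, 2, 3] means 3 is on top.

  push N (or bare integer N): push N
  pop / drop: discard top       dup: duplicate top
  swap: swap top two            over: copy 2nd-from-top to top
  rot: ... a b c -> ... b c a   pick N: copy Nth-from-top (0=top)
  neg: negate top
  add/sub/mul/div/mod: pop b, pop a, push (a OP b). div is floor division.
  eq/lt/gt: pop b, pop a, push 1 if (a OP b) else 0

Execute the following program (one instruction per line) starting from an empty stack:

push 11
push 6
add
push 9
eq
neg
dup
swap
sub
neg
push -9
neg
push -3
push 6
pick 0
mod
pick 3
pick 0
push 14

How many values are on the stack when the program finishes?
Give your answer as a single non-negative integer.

After 'push 11': stack = [11] (depth 1)
After 'push 6': stack = [11, 6] (depth 2)
After 'add': stack = [17] (depth 1)
After 'push 9': stack = [17, 9] (depth 2)
After 'eq': stack = [0] (depth 1)
After 'neg': stack = [0] (depth 1)
After 'dup': stack = [0, 0] (depth 2)
After 'swap': stack = [0, 0] (depth 2)
After 'sub': stack = [0] (depth 1)
After 'neg': stack = [0] (depth 1)
After 'push -9': stack = [0, -9] (depth 2)
After 'neg': stack = [0, 9] (depth 2)
After 'push -3': stack = [0, 9, -3] (depth 3)
After 'push 6': stack = [0, 9, -3, 6] (depth 4)
After 'pick 0': stack = [0, 9, -3, 6, 6] (depth 5)
After 'mod': stack = [0, 9, -3, 0] (depth 4)
After 'pick 3': stack = [0, 9, -3, 0, 0] (depth 5)
After 'pick 0': stack = [0, 9, -3, 0, 0, 0] (depth 6)
After 'push 14': stack = [0, 9, -3, 0, 0, 0, 14] (depth 7)

Answer: 7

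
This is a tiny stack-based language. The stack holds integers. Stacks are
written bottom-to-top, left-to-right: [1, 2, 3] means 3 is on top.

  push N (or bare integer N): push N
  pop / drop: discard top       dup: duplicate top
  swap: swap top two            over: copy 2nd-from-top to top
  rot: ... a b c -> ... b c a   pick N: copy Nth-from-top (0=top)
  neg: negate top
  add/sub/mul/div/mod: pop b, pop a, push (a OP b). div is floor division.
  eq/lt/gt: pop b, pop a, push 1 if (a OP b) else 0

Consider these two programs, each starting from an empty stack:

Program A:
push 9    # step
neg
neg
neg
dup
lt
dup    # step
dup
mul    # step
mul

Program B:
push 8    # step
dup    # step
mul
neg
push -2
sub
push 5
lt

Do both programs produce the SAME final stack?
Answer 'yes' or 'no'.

Program A trace:
  After 'push 9': [9]
  After 'neg': [-9]
  After 'neg': [9]
  After 'neg': [-9]
  After 'dup': [-9, -9]
  After 'lt': [0]
  After 'dup': [0, 0]
  After 'dup': [0, 0, 0]
  After 'mul': [0, 0]
  After 'mul': [0]
Program A final stack: [0]

Program B trace:
  After 'push 8': [8]
  After 'dup': [8, 8]
  After 'mul': [64]
  After 'neg': [-64]
  After 'push -2': [-64, -2]
  After 'sub': [-62]
  After 'push 5': [-62, 5]
  After 'lt': [1]
Program B final stack: [1]
Same: no

Answer: no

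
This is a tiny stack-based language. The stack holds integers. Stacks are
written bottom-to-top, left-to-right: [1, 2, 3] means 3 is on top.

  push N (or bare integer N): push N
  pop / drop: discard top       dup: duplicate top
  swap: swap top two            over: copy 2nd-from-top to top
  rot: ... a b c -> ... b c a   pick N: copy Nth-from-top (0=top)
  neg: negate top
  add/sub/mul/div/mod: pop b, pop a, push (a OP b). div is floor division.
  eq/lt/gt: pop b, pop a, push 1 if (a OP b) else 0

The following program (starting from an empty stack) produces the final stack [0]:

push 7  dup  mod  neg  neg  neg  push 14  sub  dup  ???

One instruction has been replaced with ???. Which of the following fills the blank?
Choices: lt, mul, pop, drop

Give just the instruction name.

Stack before ???: [-14, -14]
Stack after ???:  [0]
Checking each choice:
  lt: MATCH
  mul: produces [196]
  pop: produces [-14]
  drop: produces [-14]


Answer: lt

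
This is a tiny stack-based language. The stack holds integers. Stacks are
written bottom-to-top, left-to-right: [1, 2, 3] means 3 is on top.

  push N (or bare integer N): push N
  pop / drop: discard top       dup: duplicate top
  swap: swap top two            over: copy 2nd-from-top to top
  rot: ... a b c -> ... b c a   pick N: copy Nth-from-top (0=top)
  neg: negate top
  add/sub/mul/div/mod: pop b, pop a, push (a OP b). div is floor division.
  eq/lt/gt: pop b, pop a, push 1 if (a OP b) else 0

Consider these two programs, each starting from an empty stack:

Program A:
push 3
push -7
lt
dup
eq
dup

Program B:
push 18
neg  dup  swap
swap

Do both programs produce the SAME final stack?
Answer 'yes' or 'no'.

Program A trace:
  After 'push 3': [3]
  After 'push -7': [3, -7]
  After 'lt': [0]
  After 'dup': [0, 0]
  After 'eq': [1]
  After 'dup': [1, 1]
Program A final stack: [1, 1]

Program B trace:
  After 'push 18': [18]
  After 'neg': [-18]
  After 'dup': [-18, -18]
  After 'swap': [-18, -18]
  After 'swap': [-18, -18]
Program B final stack: [-18, -18]
Same: no

Answer: no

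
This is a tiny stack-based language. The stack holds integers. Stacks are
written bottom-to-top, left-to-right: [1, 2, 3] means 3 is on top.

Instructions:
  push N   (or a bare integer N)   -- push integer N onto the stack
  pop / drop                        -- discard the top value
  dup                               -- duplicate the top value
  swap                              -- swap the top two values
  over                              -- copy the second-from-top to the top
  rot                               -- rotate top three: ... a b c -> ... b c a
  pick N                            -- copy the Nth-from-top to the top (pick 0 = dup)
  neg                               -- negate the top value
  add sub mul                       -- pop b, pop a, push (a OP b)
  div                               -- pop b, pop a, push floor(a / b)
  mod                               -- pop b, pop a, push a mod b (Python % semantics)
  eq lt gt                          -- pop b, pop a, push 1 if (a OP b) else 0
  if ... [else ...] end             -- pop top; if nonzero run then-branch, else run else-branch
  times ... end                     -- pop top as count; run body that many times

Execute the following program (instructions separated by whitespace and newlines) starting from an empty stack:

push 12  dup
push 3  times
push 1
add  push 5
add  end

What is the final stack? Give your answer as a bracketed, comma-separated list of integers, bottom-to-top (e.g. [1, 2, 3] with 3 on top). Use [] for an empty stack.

Answer: [12, 30]

Derivation:
After 'push 12': [12]
After 'dup': [12, 12]
After 'push 3': [12, 12, 3]
After 'times': [12, 12]
After 'push 1': [12, 12, 1]
After 'add': [12, 13]
After 'push 5': [12, 13, 5]
After 'add': [12, 18]
After 'push 1': [12, 18, 1]
After 'add': [12, 19]
After 'push 5': [12, 19, 5]
After 'add': [12, 24]
After 'push 1': [12, 24, 1]
After 'add': [12, 25]
After 'push 5': [12, 25, 5]
After 'add': [12, 30]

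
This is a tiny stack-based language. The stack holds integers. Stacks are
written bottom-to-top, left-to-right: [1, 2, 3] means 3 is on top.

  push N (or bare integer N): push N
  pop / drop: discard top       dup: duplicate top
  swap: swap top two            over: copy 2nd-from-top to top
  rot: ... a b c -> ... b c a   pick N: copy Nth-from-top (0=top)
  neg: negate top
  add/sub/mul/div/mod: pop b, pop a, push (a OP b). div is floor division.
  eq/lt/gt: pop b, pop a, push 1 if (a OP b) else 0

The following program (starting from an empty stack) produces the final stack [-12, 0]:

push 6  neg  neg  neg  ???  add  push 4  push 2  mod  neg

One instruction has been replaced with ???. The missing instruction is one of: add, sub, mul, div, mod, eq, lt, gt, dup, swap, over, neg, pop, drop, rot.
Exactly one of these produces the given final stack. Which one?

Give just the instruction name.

Stack before ???: [-6]
Stack after ???:  [-6, -6]
The instruction that transforms [-6] -> [-6, -6] is: dup

Answer: dup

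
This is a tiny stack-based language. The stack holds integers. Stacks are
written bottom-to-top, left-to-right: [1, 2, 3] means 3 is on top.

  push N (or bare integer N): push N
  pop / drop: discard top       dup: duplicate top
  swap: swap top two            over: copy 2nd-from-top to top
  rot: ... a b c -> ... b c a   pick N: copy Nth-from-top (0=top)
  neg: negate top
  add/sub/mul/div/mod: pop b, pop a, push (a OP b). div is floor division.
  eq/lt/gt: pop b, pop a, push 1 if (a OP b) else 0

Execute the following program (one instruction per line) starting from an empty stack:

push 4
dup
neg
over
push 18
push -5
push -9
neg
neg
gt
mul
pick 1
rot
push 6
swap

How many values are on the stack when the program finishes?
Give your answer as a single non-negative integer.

Answer: 6

Derivation:
After 'push 4': stack = [4] (depth 1)
After 'dup': stack = [4, 4] (depth 2)
After 'neg': stack = [4, -4] (depth 2)
After 'over': stack = [4, -4, 4] (depth 3)
After 'push 18': stack = [4, -4, 4, 18] (depth 4)
After 'push -5': stack = [4, -4, 4, 18, -5] (depth 5)
After 'push -9': stack = [4, -4, 4, 18, -5, -9] (depth 6)
After 'neg': stack = [4, -4, 4, 18, -5, 9] (depth 6)
After 'neg': stack = [4, -4, 4, 18, -5, -9] (depth 6)
After 'gt': stack = [4, -4, 4, 18, 1] (depth 5)
After 'mul': stack = [4, -4, 4, 18] (depth 4)
After 'pick 1': stack = [4, -4, 4, 18, 4] (depth 5)
After 'rot': stack = [4, -4, 18, 4, 4] (depth 5)
After 'push 6': stack = [4, -4, 18, 4, 4, 6] (depth 6)
After 'swap': stack = [4, -4, 18, 4, 6, 4] (depth 6)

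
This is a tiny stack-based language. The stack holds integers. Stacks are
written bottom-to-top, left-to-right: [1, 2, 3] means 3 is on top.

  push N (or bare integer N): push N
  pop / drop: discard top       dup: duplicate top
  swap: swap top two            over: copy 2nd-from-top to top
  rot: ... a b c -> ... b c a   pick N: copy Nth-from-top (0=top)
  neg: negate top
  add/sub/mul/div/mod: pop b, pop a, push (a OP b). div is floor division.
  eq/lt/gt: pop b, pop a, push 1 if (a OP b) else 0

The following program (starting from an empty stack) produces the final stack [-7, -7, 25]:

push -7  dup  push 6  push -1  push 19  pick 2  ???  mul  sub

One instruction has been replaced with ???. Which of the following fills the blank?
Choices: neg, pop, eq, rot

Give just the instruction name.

Answer: pop

Derivation:
Stack before ???: [-7, -7, 6, -1, 19, 6]
Stack after ???:  [-7, -7, 6, -1, 19]
Checking each choice:
  neg: produces [-7, -7, 6, 113]
  pop: MATCH
  eq: produces [-7, -7, 6]
  rot: produces [-7, -7, 6, 25]
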